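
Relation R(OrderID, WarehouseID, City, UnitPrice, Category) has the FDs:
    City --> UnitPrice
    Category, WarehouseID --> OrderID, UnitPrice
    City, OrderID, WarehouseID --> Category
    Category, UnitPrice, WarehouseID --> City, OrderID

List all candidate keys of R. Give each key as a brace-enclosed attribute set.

{WarehouseID} never appears on the right of any FD, so every key must include it.
Closure of {Category, WarehouseID} is {Category, City, OrderID, UnitPrice, WarehouseID}, the whole schema; {Category, WarehouseID} is a candidate key.
Closure of {City, OrderID, WarehouseID} is {Category, City, OrderID, UnitPrice, WarehouseID}, the whole schema; {City, OrderID, WarehouseID} is a candidate key.
No proper subset of any of these is a key, and no other minimal superkey exists.

{Category, WarehouseID}, {City, OrderID, WarehouseID}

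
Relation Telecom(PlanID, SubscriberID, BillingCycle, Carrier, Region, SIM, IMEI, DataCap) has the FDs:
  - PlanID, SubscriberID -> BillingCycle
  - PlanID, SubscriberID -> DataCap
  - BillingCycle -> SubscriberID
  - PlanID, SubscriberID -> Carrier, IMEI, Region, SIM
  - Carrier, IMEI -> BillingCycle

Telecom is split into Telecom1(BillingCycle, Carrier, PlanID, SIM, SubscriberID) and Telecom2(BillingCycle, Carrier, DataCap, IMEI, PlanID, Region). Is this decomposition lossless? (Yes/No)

The shared attributes are {BillingCycle, Carrier, PlanID} and {BillingCycle, Carrier, PlanID}⁺ = {BillingCycle, Carrier, DataCap, IMEI, PlanID, Region, SIM, SubscriberID}.
This includes all of Telecom1, so the common attributes are a superkey of Telecom1 — the join is lossless.

Yes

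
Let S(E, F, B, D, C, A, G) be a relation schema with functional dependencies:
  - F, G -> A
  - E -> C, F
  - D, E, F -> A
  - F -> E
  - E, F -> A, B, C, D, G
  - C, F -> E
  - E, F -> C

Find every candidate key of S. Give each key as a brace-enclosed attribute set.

{E}, {F}

{E}⁺ = {A, B, C, D, E, F, G} — all of the relation — so {E} is a candidate key.
{F}⁺ = {A, B, C, D, E, F, G} — all of the relation — so {F} is a candidate key.
No proper subset of any of these is a key, and no other minimal superkey exists.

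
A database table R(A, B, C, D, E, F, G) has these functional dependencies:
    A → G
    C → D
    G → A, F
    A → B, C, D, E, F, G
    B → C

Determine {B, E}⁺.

{B, C, D, E}

Start with {B, E}.
B → C applies; add {C} → now {B, C, E}.
C → D applies; add {D} → now {B, C, D, E}.
No further FD applies.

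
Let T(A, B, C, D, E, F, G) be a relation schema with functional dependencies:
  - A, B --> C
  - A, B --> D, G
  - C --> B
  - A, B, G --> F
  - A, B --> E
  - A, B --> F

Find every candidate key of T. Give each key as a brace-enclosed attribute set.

{A, B}, {A, C}

{A} never appears on the right of any FD, so every key must include it.
{A, B}⁺ = {A, B, C, D, E, F, G}, which is every attribute, so {A, B} is a candidate key.
{A, C}⁺ = {A, B, C, D, E, F, G}, which is every attribute, so {A, C} is a candidate key.
These are minimal and exhaustive — every other superkey contains one of them.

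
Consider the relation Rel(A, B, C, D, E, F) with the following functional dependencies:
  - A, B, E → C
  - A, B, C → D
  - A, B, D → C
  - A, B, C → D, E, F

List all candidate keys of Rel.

{A, B, C}, {A, B, D}, {A, B, E}

{A, B} never appear on the right of any FD, so every key must include all of them.
Closure of {A, B, C} is {A, B, C, D, E, F}, the whole schema; {A, B, C} is a candidate key.
Closure of {A, B, D} is {A, B, C, D, E, F}, the whole schema; {A, B, D} is a candidate key.
Closure of {A, B, E} is {A, B, C, D, E, F}, the whole schema; {A, B, E} is a candidate key.
These are minimal and exhaustive — every other superkey contains one of them.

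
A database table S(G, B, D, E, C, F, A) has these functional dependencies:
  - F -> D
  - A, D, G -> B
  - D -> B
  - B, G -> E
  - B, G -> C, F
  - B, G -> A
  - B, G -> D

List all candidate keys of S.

{G} never appears on the right of any FD, so every key must include it.
{B, G}⁺ = {A, B, C, D, E, F, G}, which is every attribute, so {B, G} is a candidate key.
{D, G}⁺ = {A, B, C, D, E, F, G}, which is every attribute, so {D, G} is a candidate key.
{F, G}⁺ = {A, B, C, D, E, F, G}, which is every attribute, so {F, G} is a candidate key.
No proper subset of any of these is a key, and no other minimal superkey exists.

{B, G}, {D, G}, {F, G}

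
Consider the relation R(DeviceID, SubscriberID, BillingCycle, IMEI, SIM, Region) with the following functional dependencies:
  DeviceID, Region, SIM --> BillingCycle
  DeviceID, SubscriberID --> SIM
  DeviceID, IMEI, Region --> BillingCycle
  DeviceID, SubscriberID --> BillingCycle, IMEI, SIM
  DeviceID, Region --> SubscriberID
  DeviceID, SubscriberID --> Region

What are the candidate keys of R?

Attributes never on any right-hand side: {DeviceID} — every candidate key must contain it.
{DeviceID, Region}⁺ = {BillingCycle, DeviceID, IMEI, Region, SIM, SubscriberID}, which is every attribute, so {DeviceID, Region} is a candidate key.
{DeviceID, SubscriberID}⁺ = {BillingCycle, DeviceID, IMEI, Region, SIM, SubscriberID}, which is every attribute, so {DeviceID, SubscriberID} is a candidate key.
Any other superkey properly contains one of these, so there are no further candidate keys.

{DeviceID, Region}, {DeviceID, SubscriberID}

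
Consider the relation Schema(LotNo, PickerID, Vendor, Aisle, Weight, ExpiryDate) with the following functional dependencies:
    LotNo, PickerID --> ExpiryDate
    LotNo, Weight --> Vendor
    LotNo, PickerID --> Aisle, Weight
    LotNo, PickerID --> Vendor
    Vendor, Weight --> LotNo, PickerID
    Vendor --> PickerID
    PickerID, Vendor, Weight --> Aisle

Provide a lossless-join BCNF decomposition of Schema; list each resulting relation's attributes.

{Aisle, ExpiryDate, LotNo, Vendor, Weight}; {PickerID, Vendor}

Candidate keys of the original relation: {LotNo, PickerID}, {LotNo, Vendor}, {LotNo, Weight}, {Vendor, Weight}.
In {Aisle, ExpiryDate, LotNo, PickerID, Vendor, Weight}, {Vendor} is not a superkey ({Vendor}⁺ restricted to this set is {PickerID, Vendor}), so split on Vendor --> PickerID into {PickerID, Vendor} and {Aisle, ExpiryDate, LotNo, Vendor, Weight}.
{PickerID, Vendor}: every determinant is a superkey — BCNF.
{Aisle, ExpiryDate, LotNo, Vendor, Weight}: every determinant is a superkey — BCNF.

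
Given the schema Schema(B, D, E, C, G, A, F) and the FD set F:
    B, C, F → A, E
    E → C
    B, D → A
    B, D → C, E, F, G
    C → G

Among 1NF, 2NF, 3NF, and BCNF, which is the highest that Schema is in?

2NF

Candidate key: {B, D}. Prime attributes: {B, D}.
B, C, F → A, E: {B, C, F}⁺ = {A, B, C, E, F, G}, which is not all of the attributes, so the left side is not a superkey — BCNF is violated.
B, C, F → A, E has non-prime {A, E} on the right and a non-superkey on the left, so 3NF fails.
No proper subset of a key has a non-prime attribute in its closure, so there is no partial dependency; 2NF holds.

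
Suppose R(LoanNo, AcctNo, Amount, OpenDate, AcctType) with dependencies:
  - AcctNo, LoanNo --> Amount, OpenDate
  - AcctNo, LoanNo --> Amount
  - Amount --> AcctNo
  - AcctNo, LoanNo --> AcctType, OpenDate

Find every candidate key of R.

Attributes never on any right-hand side: {LoanNo} — every candidate key must contain it.
{AcctNo, LoanNo}⁺ = {AcctNo, AcctType, Amount, LoanNo, OpenDate} — all of the relation — so {AcctNo, LoanNo} is a candidate key.
{Amount, LoanNo}⁺ = {AcctNo, AcctType, Amount, LoanNo, OpenDate} — all of the relation — so {Amount, LoanNo} is a candidate key.
Any other superkey properly contains one of these, so there are no further candidate keys.

{AcctNo, LoanNo}, {Amount, LoanNo}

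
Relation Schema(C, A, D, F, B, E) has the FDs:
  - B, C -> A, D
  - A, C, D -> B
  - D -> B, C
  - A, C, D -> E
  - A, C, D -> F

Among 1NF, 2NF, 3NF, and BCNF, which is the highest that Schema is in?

BCNF

Candidate keys: {B, C}, {D}. Prime attributes: {B, C, D}.
The left-hand side of every FD is a superkey, so BCNF is satisfied.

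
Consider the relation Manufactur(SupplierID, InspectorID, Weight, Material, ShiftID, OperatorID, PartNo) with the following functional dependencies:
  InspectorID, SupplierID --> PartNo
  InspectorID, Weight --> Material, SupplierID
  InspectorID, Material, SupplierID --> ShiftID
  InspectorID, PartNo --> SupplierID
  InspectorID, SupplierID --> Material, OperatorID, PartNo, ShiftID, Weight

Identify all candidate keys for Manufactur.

{InspectorID, PartNo}, {InspectorID, SupplierID}, {InspectorID, Weight}

No FD produces {InspectorID}, so it must be in every candidate key.
Closure of {InspectorID, PartNo} is {InspectorID, Material, OperatorID, PartNo, ShiftID, SupplierID, Weight}, the whole schema; {InspectorID, PartNo} is a candidate key.
Closure of {InspectorID, SupplierID} is {InspectorID, Material, OperatorID, PartNo, ShiftID, SupplierID, Weight}, the whole schema; {InspectorID, SupplierID} is a candidate key.
Closure of {InspectorID, Weight} is {InspectorID, Material, OperatorID, PartNo, ShiftID, SupplierID, Weight}, the whole schema; {InspectorID, Weight} is a candidate key.
Any other superkey properly contains one of these, so there are no further candidate keys.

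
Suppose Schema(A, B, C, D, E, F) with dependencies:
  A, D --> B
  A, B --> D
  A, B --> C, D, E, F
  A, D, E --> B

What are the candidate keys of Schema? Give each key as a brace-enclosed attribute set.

{A} never appears on the right of any FD, so every key must include it.
{A, B}⁺ = {A, B, C, D, E, F}, which is every attribute, so {A, B} is a candidate key.
{A, D}⁺ = {A, B, C, D, E, F}, which is every attribute, so {A, D} is a candidate key.
No proper subset of any of these is a key, and no other minimal superkey exists.

{A, B}, {A, D}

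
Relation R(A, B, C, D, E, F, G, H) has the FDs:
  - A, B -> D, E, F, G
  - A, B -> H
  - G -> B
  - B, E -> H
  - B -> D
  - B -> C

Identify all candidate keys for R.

{A} never appears on the right of any FD, so every key must include it.
{A, B}⁺ = {A, B, C, D, E, F, G, H} — all of the relation — so {A, B} is a candidate key.
{A, G}⁺ = {A, B, C, D, E, F, G, H} — all of the relation — so {A, G} is a candidate key.
These are minimal and exhaustive — every other superkey contains one of them.

{A, B}, {A, G}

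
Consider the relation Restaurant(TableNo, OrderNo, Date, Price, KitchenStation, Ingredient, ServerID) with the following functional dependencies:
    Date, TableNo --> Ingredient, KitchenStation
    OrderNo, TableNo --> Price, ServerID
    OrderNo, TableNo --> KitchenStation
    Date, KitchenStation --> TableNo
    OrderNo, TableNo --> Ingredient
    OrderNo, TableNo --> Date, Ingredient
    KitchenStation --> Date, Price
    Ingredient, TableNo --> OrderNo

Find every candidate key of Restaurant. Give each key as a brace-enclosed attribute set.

{Date, TableNo}, {Ingredient, TableNo}, {KitchenStation}, {OrderNo, TableNo}

Closure of {KitchenStation} is {Date, Ingredient, KitchenStation, OrderNo, Price, ServerID, TableNo}, the whole schema; {KitchenStation} is a candidate key.
Closure of {Date, TableNo} is {Date, Ingredient, KitchenStation, OrderNo, Price, ServerID, TableNo}, the whole schema; {Date, TableNo} is a candidate key.
Closure of {Ingredient, TableNo} is {Date, Ingredient, KitchenStation, OrderNo, Price, ServerID, TableNo}, the whole schema; {Ingredient, TableNo} is a candidate key.
Closure of {OrderNo, TableNo} is {Date, Ingredient, KitchenStation, OrderNo, Price, ServerID, TableNo}, the whole schema; {OrderNo, TableNo} is a candidate key.
No proper subset of any of these is a key, and no other minimal superkey exists.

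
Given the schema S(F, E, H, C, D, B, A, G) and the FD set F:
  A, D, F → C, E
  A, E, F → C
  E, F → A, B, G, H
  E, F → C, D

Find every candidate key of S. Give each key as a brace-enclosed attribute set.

{A, D, F}, {E, F}

No FD produces {F}, so it must be in every candidate key.
{E, F} is a candidate key since {E, F}⁺ = {A, B, C, D, E, F, G, H} covers every attribute.
{A, D, F} is a candidate key since {A, D, F}⁺ = {A, B, C, D, E, F, G, H} covers every attribute.
Any other superkey properly contains one of these, so there are no further candidate keys.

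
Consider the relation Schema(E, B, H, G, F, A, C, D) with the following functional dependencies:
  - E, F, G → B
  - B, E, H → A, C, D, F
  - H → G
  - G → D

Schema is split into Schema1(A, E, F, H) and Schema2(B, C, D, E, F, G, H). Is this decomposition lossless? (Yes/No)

The shared attributes are {E, F, H} and {E, F, H}⁺ = {A, B, C, D, E, F, G, H}.
This includes all of Schema1, so the common attributes are a superkey of Schema1 — the join is lossless.

Yes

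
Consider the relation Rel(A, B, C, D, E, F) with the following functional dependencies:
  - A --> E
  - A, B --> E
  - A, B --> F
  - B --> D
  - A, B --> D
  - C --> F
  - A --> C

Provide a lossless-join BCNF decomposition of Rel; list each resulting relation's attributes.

Candidate key of the original relation: {A, B}.
Within {A, B, C, D, E, F}: {A}⁺ ∩ {A, B, C, D, E, F} = {A, C, E, F}, not the whole set, so A --> C, E, F violates BCNF; decompose into {A, C, E, F} and {A, B, D}.
Within {A, C, E, F}: {C}⁺ ∩ {A, C, E, F} = {C, F}, not the whole set, so C --> F violates BCNF; decompose into {C, F} and {A, C, E}.
{C, F}: every determinant is a superkey — BCNF.
{A, C, E}: every determinant is a superkey — BCNF.
Within {A, B, D}: {B}⁺ ∩ {A, B, D} = {B, D}, not the whole set, so B --> D violates BCNF; decompose into {B, D} and {A, B}.
{B, D}: every determinant is a superkey — BCNF.
{A, B}: every determinant is a superkey — BCNF.

{A, B}; {A, C, E}; {B, D}; {C, F}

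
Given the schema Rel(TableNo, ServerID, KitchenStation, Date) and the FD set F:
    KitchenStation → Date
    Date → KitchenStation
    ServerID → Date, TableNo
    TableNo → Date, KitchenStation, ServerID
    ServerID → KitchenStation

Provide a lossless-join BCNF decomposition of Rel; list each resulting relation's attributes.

{Date, KitchenStation}; {KitchenStation, ServerID, TableNo}

Candidate keys of the original relation: {ServerID}, {TableNo}.
Within {Date, KitchenStation, ServerID, TableNo}: {KitchenStation}⁺ ∩ {Date, KitchenStation, ServerID, TableNo} = {Date, KitchenStation}, not the whole set, so KitchenStation → Date violates BCNF; decompose into {Date, KitchenStation} and {KitchenStation, ServerID, TableNo}.
{Date, KitchenStation} is in BCNF.
{KitchenStation, ServerID, TableNo} is in BCNF.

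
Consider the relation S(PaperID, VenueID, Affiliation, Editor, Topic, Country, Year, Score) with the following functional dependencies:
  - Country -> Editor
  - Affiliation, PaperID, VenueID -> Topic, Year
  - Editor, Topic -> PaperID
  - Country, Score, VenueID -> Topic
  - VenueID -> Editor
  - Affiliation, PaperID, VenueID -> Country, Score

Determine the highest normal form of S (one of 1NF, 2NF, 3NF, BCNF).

Candidate keys: {Affiliation, Country, Score, VenueID}, {Affiliation, PaperID, VenueID}, {Affiliation, Topic, VenueID}. Prime attributes: {Affiliation, Country, PaperID, Score, Topic, VenueID}.
Country -> Editor breaks BCNF: {Country}⁺ = {Country, Editor}, so {Country} is not a superkey.
Country -> Editor determines the non-prime attribute {Editor} from a non-superkey — 3NF is violated.
{VenueID} is a proper subset of the key {Affiliation, PaperID, VenueID}, and {VenueID}⁺ contains the non-prime attribute {Editor} — a partial dependency, so 2NF is violated.

1NF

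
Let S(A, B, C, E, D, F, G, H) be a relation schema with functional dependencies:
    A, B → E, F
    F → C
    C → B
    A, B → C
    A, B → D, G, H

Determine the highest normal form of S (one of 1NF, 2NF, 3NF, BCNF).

Candidate keys: {A, B}, {A, C}, {A, F}. Prime attributes: {A, B, C, F}.
For F → C we have {F}⁺ = {B, C, F}; {F} is not a superkey, so BCNF fails.
Since {C} ⊆ prime attributes and every other non-superkey FD also has a prime right side, the schema is in 3NF.

3NF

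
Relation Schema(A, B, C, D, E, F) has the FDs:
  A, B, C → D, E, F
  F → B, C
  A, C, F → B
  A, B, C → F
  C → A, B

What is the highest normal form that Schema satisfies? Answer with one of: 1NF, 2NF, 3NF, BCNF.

Candidate keys: {C}, {F}. Prime attributes: {C, F}.
Each dependency's left side is a superkey — BCNF holds.

BCNF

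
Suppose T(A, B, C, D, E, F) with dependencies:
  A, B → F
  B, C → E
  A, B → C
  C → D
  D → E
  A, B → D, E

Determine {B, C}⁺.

{B, C, D, E}

Start with {B, C}.
B, C → E applies; add {E} → now {B, C, E}.
C → D applies; add {D} → now {B, C, D, E}.
No further FD applies.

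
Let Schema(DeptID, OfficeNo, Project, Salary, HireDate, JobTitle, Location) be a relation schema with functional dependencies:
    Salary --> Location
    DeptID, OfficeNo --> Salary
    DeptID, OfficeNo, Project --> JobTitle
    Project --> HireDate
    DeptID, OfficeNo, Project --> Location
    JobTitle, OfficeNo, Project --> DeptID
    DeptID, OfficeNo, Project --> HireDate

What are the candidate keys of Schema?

{OfficeNo, Project} never appear on the right of any FD, so every key must include all of them.
{DeptID, OfficeNo, Project}⁺ = {DeptID, HireDate, JobTitle, Location, OfficeNo, Project, Salary}, which is every attribute, so {DeptID, OfficeNo, Project} is a candidate key.
{JobTitle, OfficeNo, Project}⁺ = {DeptID, HireDate, JobTitle, Location, OfficeNo, Project, Salary}, which is every attribute, so {JobTitle, OfficeNo, Project} is a candidate key.
These are minimal and exhaustive — every other superkey contains one of them.

{DeptID, OfficeNo, Project}, {JobTitle, OfficeNo, Project}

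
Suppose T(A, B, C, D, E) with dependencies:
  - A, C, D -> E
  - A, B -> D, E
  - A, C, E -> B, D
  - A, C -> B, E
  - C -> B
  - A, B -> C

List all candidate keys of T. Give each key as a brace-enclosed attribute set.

{A, B}, {A, C}

No FD produces {A}, so it must be in every candidate key.
{A, B}⁺ = {A, B, C, D, E} — all of the relation — so {A, B} is a candidate key.
{A, C}⁺ = {A, B, C, D, E} — all of the relation — so {A, C} is a candidate key.
These are minimal and exhaustive — every other superkey contains one of them.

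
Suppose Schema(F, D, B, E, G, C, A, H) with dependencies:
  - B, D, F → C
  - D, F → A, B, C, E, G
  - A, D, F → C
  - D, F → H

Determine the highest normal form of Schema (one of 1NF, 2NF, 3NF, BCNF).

BCNF

Candidate key: {D, F}. Prime attributes: {D, F}.
Every FD has a superkey on the left, so the relation is in BCNF.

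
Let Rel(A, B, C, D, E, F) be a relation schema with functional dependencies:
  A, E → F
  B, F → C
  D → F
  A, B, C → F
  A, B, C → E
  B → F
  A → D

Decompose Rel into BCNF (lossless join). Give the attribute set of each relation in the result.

{A, B, E}; {A, D}; {B, C}; {D, F}

Candidate key of the original relation: {A, B}.
Within {A, B, C, D, E, F}: {A, E}⁺ ∩ {A, B, C, D, E, F} = {A, D, E, F}, not the whole set, so A, E → D, F violates BCNF; decompose into {A, D, E, F} and {A, B, C, E}.
Within {A, D, E, F}: {D}⁺ ∩ {A, D, E, F} = {D, F}, not the whole set, so D → F violates BCNF; decompose into {D, F} and {A, D, E}.
{D, F} has no BCNF violation.
Within {A, D, E}: {A}⁺ ∩ {A, D, E} = {A, D}, not the whole set, so A → D violates BCNF; decompose into {A, D} and {A, E}.
{A, D} has no BCNF violation.
{A, E} has no BCNF violation.
Within {A, B, C, E}: {B}⁺ ∩ {A, B, C, E} = {B, C}, not the whole set, so B → C violates BCNF; decompose into {B, C} and {A, B, E}.
{B, C} has no BCNF violation.
{A, B, E} has no BCNF violation.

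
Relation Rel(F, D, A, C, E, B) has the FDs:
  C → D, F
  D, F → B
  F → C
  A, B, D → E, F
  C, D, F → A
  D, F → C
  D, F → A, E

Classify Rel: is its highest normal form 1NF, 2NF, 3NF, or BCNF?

BCNF

Candidate keys: {A, B, D}, {C}, {F}. Prime attributes: {A, B, C, D, F}.
Each dependency's left side is a superkey — BCNF holds.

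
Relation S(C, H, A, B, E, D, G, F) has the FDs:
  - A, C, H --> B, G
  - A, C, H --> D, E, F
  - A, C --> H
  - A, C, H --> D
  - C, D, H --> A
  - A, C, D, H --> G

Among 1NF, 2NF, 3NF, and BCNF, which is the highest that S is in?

Candidate keys: {A, C}, {C, D, H}. Prime attributes: {A, C, D, H}.
Every FD has a superkey on the left, so the relation is in BCNF.

BCNF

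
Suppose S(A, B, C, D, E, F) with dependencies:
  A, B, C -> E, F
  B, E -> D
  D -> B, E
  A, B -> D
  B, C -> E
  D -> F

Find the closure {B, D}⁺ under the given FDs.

{B, D, E, F}

Start with {B, D}.
D -> B, E applies; add {E} → now {B, D, E}.
D -> F applies; add {F} → now {B, D, E, F}.
No further FD applies.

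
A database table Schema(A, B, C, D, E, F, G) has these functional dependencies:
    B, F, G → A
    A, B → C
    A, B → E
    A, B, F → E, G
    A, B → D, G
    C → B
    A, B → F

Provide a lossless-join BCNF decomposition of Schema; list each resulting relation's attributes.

{A, C, D, E, F, G}; {B, C}

Candidate keys of the original relation: {A, B}, {A, C}, {B, F, G}, {C, F, G}.
In {A, B, C, D, E, F, G}, {C} is not a superkey ({C}⁺ restricted to this set is {B, C}), so split on C → B into {B, C} and {A, C, D, E, F, G}.
{B, C} has no BCNF violation.
{A, C, D, E, F, G} has no BCNF violation.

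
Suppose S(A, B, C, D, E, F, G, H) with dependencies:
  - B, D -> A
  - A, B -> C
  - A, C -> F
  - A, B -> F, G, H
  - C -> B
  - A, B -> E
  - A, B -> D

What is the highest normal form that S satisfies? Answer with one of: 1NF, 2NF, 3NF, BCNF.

Candidate keys: {A, B}, {A, C}, {B, D}, {C, D}. Prime attributes: {A, B, C, D}.
C -> B: {C}⁺ = {B, C}, which is not all of the attributes, so the left side is not a superkey — BCNF is violated.
Its right-hand attributes {B} are all prime, as are those of every other non-superkey FD — the relation is in 3NF.

3NF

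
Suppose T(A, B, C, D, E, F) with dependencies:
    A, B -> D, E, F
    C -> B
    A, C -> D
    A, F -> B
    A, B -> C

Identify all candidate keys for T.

Attributes never on any right-hand side: {A} — every candidate key must contain it.
{A, B}⁺ = {A, B, C, D, E, F}, which is every attribute, so {A, B} is a candidate key.
{A, C}⁺ = {A, B, C, D, E, F}, which is every attribute, so {A, C} is a candidate key.
{A, F}⁺ = {A, B, C, D, E, F}, which is every attribute, so {A, F} is a candidate key.
These are minimal and exhaustive — every other superkey contains one of them.

{A, B}, {A, C}, {A, F}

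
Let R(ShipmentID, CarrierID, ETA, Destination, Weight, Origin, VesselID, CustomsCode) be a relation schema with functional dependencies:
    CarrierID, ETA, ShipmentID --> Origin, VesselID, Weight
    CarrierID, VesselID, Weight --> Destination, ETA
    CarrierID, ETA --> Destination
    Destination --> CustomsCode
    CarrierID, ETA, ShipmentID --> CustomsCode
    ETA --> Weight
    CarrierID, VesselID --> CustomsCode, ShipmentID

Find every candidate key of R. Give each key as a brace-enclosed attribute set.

{CarrierID, ETA, ShipmentID}, {CarrierID, ETA, VesselID}, {CarrierID, VesselID, Weight}

No FD produces {CarrierID}, so it must be in every candidate key.
{CarrierID, ETA, ShipmentID} is a candidate key since {CarrierID, ETA, ShipmentID}⁺ = {CarrierID, CustomsCode, Destination, ETA, Origin, ShipmentID, VesselID, Weight} covers every attribute.
{CarrierID, ETA, VesselID} is a candidate key since {CarrierID, ETA, VesselID}⁺ = {CarrierID, CustomsCode, Destination, ETA, Origin, ShipmentID, VesselID, Weight} covers every attribute.
{CarrierID, VesselID, Weight} is a candidate key since {CarrierID, VesselID, Weight}⁺ = {CarrierID, CustomsCode, Destination, ETA, Origin, ShipmentID, VesselID, Weight} covers every attribute.
These are minimal and exhaustive — every other superkey contains one of them.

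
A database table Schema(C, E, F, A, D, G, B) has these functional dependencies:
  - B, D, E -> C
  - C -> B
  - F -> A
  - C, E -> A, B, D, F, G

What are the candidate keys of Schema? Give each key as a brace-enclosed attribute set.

{E} never appears on the right of any FD, so every key must include it.
{C, E}⁺ = {A, B, C, D, E, F, G}, which is every attribute, so {C, E} is a candidate key.
{B, D, E}⁺ = {A, B, C, D, E, F, G}, which is every attribute, so {B, D, E} is a candidate key.
No proper subset of any of these is a key, and no other minimal superkey exists.

{B, D, E}, {C, E}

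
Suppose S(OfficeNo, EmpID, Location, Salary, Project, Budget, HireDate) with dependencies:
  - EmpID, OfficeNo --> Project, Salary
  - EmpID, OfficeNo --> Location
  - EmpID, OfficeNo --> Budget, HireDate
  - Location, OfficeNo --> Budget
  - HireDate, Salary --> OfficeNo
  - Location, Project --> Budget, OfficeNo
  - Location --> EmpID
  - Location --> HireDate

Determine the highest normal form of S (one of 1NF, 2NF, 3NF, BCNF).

3NF

Candidate keys: {EmpID, HireDate, Salary}, {EmpID, OfficeNo}, {Location, OfficeNo}, {Location, Project}, {Location, Salary}. Prime attributes: {EmpID, HireDate, Location, OfficeNo, Project, Salary}.
For HireDate, Salary --> OfficeNo we have {HireDate, Salary}⁺ = {HireDate, OfficeNo, Salary}; {HireDate, Salary} is not a superkey, so BCNF fails.
But every attribute on its right side ({OfficeNo}) is prime, and the same holds for every other non-superkey FD, so 3NF still holds.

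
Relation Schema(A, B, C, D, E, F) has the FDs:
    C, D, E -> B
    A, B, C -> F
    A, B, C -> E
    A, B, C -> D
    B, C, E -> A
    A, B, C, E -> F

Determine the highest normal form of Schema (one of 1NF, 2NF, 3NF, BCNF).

Candidate keys: {A, B, C}, {B, C, E}, {C, D, E}. Prime attributes: {A, B, C, D, E}.
The left-hand side of every FD is a superkey, so BCNF is satisfied.

BCNF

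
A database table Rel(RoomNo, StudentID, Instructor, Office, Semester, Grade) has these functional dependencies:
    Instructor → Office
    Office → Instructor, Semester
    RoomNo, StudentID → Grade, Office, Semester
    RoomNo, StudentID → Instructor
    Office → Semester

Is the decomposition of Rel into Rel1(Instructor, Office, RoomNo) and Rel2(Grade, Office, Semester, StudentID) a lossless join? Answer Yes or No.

No

The shared attributes are {Office} and {Office}⁺ = {Instructor, Office, Semester}.
The closure covers neither Rel1 nor Rel2 entirely; the join is not lossless.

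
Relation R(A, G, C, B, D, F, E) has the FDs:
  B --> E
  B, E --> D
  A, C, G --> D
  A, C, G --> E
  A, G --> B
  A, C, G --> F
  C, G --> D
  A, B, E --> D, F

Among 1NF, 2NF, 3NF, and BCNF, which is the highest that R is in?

1NF

Candidate key: {A, C, G}. Prime attributes: {A, C, G}.
For B --> E we have {B}⁺ = {B, D, E}; {B} is not a superkey, so BCNF fails.
Because {E} is non-prime and the left side of B --> E is not a superkey, the relation is not in 3NF.
The proper key subset {A, G} of {A, C, G} determines non-prime {B, D, E, F}, so the relation is not even in 2NF.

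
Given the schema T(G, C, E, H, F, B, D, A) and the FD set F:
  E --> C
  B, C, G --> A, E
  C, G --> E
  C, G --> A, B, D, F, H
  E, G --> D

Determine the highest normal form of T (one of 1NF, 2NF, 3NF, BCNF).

3NF

Candidate keys: {C, G}, {E, G}. Prime attributes: {C, E, G}.
E --> C: {E}⁺ = {C, E}, which is not all of the attributes, so the left side is not a superkey — BCNF is violated.
Since {C} ⊆ prime attributes and every other non-superkey FD also has a prime right side, the schema is in 3NF.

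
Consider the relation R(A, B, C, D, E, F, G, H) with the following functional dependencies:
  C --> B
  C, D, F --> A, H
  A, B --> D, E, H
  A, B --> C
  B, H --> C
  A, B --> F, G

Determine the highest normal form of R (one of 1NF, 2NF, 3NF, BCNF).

3NF

Candidate keys: {A, B}, {A, C}, {B, D, F, H}, {C, D, F}. Prime attributes: {A, B, C, D, F, H}.
For C --> B we have {C}⁺ = {B, C}; {C} is not a superkey, so BCNF fails.
But every attribute on its right side ({B}) is prime, and the same holds for every other non-superkey FD, so 3NF still holds.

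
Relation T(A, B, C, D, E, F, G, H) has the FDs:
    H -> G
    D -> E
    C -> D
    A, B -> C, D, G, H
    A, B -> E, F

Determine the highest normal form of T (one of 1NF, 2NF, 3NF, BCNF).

Candidate key: {A, B}. Prime attributes: {A, B}.
H -> G breaks BCNF: {H}⁺ = {G, H}, so {H} is not a superkey.
Because {G} is non-prime and the left side of H -> G is not a superkey, the relation is not in 3NF.
No proper subset of a key has a non-prime attribute in its closure, so there is no partial dependency; 2NF holds.

2NF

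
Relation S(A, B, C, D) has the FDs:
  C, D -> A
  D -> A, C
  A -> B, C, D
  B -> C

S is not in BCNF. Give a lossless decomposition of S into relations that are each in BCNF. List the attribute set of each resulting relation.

{A, B, D}; {B, C}

Candidate keys of the original relation: {A}, {D}.
In {A, B, C, D}, {B} is not a superkey ({B}⁺ restricted to this set is {B, C}), so split on B -> C into {B, C} and {A, B, D}.
{B, C}: every determinant is a superkey — BCNF.
{A, B, D}: every determinant is a superkey — BCNF.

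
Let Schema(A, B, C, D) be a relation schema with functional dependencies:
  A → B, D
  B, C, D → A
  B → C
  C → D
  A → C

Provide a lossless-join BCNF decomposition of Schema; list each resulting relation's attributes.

Candidate keys of the original relation: {A}, {B}.
Within {A, B, C, D}: {C}⁺ ∩ {A, B, C, D} = {C, D}, not the whole set, so C → D violates BCNF; decompose into {C, D} and {A, B, C}.
{C, D} has no BCNF violation.
{A, B, C} has no BCNF violation.

{A, B, C}; {C, D}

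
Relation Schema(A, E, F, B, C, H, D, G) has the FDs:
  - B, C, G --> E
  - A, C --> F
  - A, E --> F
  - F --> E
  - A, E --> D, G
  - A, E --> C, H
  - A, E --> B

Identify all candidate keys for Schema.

{A, C}, {A, E}, {A, F}

No FD produces {A}, so it must be in every candidate key.
Closure of {A, C} is {A, B, C, D, E, F, G, H}, the whole schema; {A, C} is a candidate key.
Closure of {A, E} is {A, B, C, D, E, F, G, H}, the whole schema; {A, E} is a candidate key.
Closure of {A, F} is {A, B, C, D, E, F, G, H}, the whole schema; {A, F} is a candidate key.
Any other superkey properly contains one of these, so there are no further candidate keys.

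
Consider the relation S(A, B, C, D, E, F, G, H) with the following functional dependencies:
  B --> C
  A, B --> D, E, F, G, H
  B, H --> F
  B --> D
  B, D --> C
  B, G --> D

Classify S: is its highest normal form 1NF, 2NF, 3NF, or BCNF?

1NF

Candidate key: {A, B}. Prime attributes: {A, B}.
For B --> C we have {B}⁺ = {B, C, D}; {B} is not a superkey, so BCNF fails.
B --> C determines the non-prime attribute {C} from a non-superkey — 3NF is violated.
{B} is a proper subset of the key {A, B}, and {B}⁺ contains the non-prime attributes {C, D} — a partial dependency, so 2NF is violated.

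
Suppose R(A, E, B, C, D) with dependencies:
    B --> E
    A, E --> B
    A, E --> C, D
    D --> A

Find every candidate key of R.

{A, B} is a candidate key since {A, B}⁺ = {A, B, C, D, E} covers every attribute.
{A, E} is a candidate key since {A, E}⁺ = {A, B, C, D, E} covers every attribute.
{B, D} is a candidate key since {B, D}⁺ = {A, B, C, D, E} covers every attribute.
{D, E} is a candidate key since {D, E}⁺ = {A, B, C, D, E} covers every attribute.
Any other superkey properly contains one of these, so there are no further candidate keys.

{A, B}, {A, E}, {B, D}, {D, E}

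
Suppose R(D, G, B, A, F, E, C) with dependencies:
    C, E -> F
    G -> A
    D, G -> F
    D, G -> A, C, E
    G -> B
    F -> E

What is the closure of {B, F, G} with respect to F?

{A, B, E, F, G}

Start with {B, F, G}.
G -> A applies; add {A} → now {A, B, F, G}.
F -> E applies; add {E} → now {A, B, E, F, G}.
No further FD applies.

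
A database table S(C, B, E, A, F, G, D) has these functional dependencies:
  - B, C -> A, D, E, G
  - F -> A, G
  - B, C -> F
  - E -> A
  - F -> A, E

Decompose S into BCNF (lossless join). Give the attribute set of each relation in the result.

{A, E}; {B, C, D, F}; {E, F, G}

Candidate key of the original relation: {B, C}.
{A, B, C, D, E, F, G}: {F} determines {A, E, F, G} here but is not a superkey — split on F -> A, E, G, giving {A, E, F, G} and {B, C, D, F}.
{A, E, F, G}: {E} determines {A, E} here but is not a superkey — split on E -> A, giving {A, E} and {E, F, G}.
{A, E} has no BCNF violation.
{E, F, G} has no BCNF violation.
{B, C, D, F} has no BCNF violation.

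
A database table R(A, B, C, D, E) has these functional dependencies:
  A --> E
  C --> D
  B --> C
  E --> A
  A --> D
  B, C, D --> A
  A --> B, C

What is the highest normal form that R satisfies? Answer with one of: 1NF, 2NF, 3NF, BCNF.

Candidate keys: {A}, {B}, {E}. Prime attributes: {A, B, E}.
For C --> D we have {C}⁺ = {C, D}; {C} is not a superkey, so BCNF fails.
C --> D has non-prime {D} on the right and a non-superkey on the left, so 3NF fails.
All keys have size 1, which rules out partial dependencies — 2NF is satisfied.

2NF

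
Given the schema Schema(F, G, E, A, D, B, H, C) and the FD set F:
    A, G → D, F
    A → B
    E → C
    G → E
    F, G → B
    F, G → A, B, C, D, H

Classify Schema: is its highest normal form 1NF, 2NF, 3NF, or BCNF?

1NF

Candidate keys: {A, G}, {F, G}. Prime attributes: {A, F, G}.
A → B: {A}⁺ = {A, B}, which is not all of the attributes, so the left side is not a superkey — BCNF is violated.
A → B has non-prime {B} on the right and a non-superkey on the left, so 3NF fails.
The proper key subset {A} of {A, G} determines non-prime {B}, so the relation is not even in 2NF.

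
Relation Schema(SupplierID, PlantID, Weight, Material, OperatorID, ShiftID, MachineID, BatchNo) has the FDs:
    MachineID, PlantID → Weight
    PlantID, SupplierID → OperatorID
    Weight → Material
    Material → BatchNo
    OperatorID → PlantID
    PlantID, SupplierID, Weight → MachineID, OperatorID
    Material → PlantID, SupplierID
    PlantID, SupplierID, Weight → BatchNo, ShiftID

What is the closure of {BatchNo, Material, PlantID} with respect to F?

Start with {BatchNo, Material, PlantID}.
Material → PlantID, SupplierID applies; add {SupplierID} → now {BatchNo, Material, PlantID, SupplierID}.
PlantID, SupplierID → OperatorID applies; add {OperatorID} → now {BatchNo, Material, OperatorID, PlantID, SupplierID}.
No further FD applies.

{BatchNo, Material, OperatorID, PlantID, SupplierID}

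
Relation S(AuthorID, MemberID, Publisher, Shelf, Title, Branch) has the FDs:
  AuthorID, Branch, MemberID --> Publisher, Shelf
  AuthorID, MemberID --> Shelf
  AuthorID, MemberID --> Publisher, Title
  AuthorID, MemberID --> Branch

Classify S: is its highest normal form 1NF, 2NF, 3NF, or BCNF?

Candidate key: {AuthorID, MemberID}. Prime attributes: {AuthorID, MemberID}.
Each dependency's left side is a superkey — BCNF holds.

BCNF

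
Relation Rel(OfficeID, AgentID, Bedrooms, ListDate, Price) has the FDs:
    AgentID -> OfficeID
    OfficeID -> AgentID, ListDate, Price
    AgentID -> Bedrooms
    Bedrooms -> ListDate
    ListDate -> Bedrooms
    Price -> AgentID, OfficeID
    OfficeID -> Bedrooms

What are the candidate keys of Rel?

{AgentID}, {OfficeID}, {Price}

{AgentID}⁺ = {AgentID, Bedrooms, ListDate, OfficeID, Price} — all of the relation — so {AgentID} is a candidate key.
{OfficeID}⁺ = {AgentID, Bedrooms, ListDate, OfficeID, Price} — all of the relation — so {OfficeID} is a candidate key.
{Price}⁺ = {AgentID, Bedrooms, ListDate, OfficeID, Price} — all of the relation — so {Price} is a candidate key.
These are minimal and exhaustive — every other superkey contains one of them.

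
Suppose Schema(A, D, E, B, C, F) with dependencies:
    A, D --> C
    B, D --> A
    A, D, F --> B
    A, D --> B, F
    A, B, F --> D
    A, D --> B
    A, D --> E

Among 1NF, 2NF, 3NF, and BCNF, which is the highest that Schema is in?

Candidate keys: {A, B, F}, {A, D}, {B, D}. Prime attributes: {A, B, D, F}.
Each dependency's left side is a superkey — BCNF holds.

BCNF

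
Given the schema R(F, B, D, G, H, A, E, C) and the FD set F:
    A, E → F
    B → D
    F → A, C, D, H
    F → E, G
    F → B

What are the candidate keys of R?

{F} is a candidate key since {F}⁺ = {A, B, C, D, E, F, G, H} covers every attribute.
{A, E} is a candidate key since {A, E}⁺ = {A, B, C, D, E, F, G, H} covers every attribute.
No proper subset of any of these is a key, and no other minimal superkey exists.

{A, E}, {F}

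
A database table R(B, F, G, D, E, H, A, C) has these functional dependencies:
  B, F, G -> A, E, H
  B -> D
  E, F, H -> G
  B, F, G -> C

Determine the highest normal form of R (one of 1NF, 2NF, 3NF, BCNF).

1NF

Candidate keys: {B, E, F, H}, {B, F, G}. Prime attributes: {B, E, F, G, H}.
B -> D: {B}⁺ = {B, D}, which is not all of the attributes, so the left side is not a superkey — BCNF is violated.
Because {D} is non-prime and the left side of B -> D is not a superkey, the relation is not in 3NF.
{B} is a proper subset of the key {B, F, G}, and {B}⁺ contains the non-prime attribute {D} — a partial dependency, so 2NF is violated.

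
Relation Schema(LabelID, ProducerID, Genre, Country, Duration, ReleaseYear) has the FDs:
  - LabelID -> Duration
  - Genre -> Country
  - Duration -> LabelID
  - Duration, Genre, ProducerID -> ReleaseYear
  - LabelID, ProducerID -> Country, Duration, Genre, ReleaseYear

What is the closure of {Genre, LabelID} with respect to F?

Start with {Genre, LabelID}.
LabelID -> Duration applies; add {Duration} → now {Duration, Genre, LabelID}.
Genre -> Country applies; add {Country} → now {Country, Duration, Genre, LabelID}.
No further FD applies.

{Country, Duration, Genre, LabelID}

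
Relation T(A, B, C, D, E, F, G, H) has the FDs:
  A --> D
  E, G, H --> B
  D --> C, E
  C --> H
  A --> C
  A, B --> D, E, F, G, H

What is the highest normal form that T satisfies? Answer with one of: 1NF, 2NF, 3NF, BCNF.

1NF

Candidate keys: {A, B}, {A, G}. Prime attributes: {A, B, G}.
For A --> D we have {A}⁺ = {A, C, D, E, H}; {A} is not a superkey, so BCNF fails.
Because {D} is non-prime and the left side of A --> D is not a superkey, the relation is not in 3NF.
The proper key subset {A} of {A, B} determines non-prime {C, D, E, H}, so the relation is not even in 2NF.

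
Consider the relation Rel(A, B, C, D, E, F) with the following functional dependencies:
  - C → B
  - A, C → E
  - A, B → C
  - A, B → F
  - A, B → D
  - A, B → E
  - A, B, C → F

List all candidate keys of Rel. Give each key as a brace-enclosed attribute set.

{A, B}, {A, C}

No FD produces {A}, so it must be in every candidate key.
{A, B} is a candidate key since {A, B}⁺ = {A, B, C, D, E, F} covers every attribute.
{A, C} is a candidate key since {A, C}⁺ = {A, B, C, D, E, F} covers every attribute.
No proper subset of any of these is a key, and no other minimal superkey exists.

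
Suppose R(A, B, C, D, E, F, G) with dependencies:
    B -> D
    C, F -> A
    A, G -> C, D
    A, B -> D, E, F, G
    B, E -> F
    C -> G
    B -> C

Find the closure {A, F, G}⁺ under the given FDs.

Start with {A, F, G}.
A, G -> C, D applies; add {C, D} → now {A, C, D, F, G}.
No further FD applies.

{A, C, D, F, G}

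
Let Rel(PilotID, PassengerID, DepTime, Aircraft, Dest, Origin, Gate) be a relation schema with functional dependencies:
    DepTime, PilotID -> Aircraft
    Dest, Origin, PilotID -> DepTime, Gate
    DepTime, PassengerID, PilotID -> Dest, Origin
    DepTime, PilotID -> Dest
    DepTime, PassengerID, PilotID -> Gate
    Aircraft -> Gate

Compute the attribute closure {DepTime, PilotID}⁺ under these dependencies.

{Aircraft, DepTime, Dest, Gate, PilotID}

Start with {DepTime, PilotID}.
DepTime, PilotID -> Aircraft applies; add {Aircraft} → now {Aircraft, DepTime, PilotID}.
DepTime, PilotID -> Dest applies; add {Dest} → now {Aircraft, DepTime, Dest, PilotID}.
Aircraft -> Gate applies; add {Gate} → now {Aircraft, DepTime, Dest, Gate, PilotID}.
No further FD applies.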